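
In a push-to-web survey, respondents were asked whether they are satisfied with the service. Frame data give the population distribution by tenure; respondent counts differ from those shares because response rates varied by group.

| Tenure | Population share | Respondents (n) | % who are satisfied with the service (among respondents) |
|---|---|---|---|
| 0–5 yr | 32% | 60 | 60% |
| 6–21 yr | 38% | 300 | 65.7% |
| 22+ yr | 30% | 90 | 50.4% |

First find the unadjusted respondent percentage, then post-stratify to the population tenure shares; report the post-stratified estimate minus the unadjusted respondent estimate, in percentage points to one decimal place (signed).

Naive respondent-only estimate (weights = respondent counts):
  (60/450)×60 + (300/450)×65.7 + (90/450)×50.4 = 61.88%
Post-stratified estimate weights by population shares:
  0.32×60 + 0.38×65.7 + 0.3×50.4 = 59.286%
Difference = 59.286 − 61.88 = -2.594 pp.

-2.6 percentage points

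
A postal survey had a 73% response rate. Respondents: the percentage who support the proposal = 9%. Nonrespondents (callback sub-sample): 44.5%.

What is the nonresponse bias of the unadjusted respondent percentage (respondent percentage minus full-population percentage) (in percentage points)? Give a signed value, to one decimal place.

Nonresponse fraction = 1 − 0.73 = 0.27.
Bias = (nonresponse fraction) × (respondent percentage − nonrespondent percentage)
     = 0.27 × (9 − 44.5) = 0.27 × -35.5 = -9.585.

-9.6 percentage points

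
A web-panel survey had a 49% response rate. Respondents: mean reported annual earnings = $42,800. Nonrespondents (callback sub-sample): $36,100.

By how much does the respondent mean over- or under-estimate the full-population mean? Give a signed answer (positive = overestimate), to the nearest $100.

+$3,400

Nonresponse fraction = 1 − 0.49 = 0.51.
Bias = (nonresponse fraction) × (respondent mean − nonrespondent mean)
     = 0.51 × (42,800 − 36,100) = 0.51 × 6700 = 3417.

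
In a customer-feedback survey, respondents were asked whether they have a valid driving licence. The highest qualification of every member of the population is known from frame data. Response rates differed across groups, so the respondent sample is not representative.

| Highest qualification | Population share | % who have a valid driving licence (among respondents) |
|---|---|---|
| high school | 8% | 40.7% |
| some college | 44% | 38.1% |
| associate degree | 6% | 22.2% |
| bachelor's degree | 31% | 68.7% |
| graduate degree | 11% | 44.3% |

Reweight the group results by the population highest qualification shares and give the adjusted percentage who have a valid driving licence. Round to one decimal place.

47.5%

Weight each group's respondent value by its population share:
  high school: 0.08 × 40.7 = 3.256
  some college: 0.44 × 38.1 = 16.764
  associate degree: 0.06 × 22.2 = 1.332
  bachelor's degree: 0.31 × 68.7 = 21.297
  graduate degree: 0.11 × 44.3 = 4.873
Post-stratified estimate = 47.522 → 47.5%.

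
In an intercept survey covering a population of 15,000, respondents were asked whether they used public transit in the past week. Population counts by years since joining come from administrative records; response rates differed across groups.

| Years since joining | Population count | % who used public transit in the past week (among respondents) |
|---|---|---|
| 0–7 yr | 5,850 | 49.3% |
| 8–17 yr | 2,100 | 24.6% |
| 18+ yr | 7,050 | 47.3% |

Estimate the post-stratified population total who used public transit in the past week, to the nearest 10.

Each cell contributes its population count × the respondent rate:
  0–7 yr: 5,850 × 49.3% = 2884.05
  8–17 yr: 2,100 × 24.6% = 516.6
  18+ yr: 7,050 × 47.3% = 3334.65
Estimated total = 6735.3 → 6,740.

6,740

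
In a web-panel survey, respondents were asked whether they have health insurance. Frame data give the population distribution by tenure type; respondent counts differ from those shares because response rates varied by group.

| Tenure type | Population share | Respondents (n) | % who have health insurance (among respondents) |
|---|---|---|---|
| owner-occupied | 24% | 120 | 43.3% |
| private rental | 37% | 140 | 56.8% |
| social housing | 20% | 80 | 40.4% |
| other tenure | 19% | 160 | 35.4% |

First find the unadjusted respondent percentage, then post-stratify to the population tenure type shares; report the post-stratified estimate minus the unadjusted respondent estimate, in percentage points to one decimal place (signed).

+2.1 percentage points

Without adjustment, the pooled respondent share is:
  (120/500)×43.3 + (140/500)×56.8 + (80/500)×40.4 + (160/500)×35.4 = 44.088%
Reweighting by population tenure type shares:
  0.24×43.3 + 0.37×56.8 + 0.2×40.4 + 0.19×35.4 = 46.214%
Difference = 46.214 − 44.088 = 2.126 pp.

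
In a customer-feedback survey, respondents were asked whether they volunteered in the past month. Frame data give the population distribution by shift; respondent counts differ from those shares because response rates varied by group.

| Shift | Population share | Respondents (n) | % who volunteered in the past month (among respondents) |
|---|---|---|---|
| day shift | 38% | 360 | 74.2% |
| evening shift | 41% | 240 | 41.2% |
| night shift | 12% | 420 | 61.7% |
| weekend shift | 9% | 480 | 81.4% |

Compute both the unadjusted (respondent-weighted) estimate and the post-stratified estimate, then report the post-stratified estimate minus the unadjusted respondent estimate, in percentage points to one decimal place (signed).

Unadjusted (pooled respondent) estimate weights by respondent counts:
  (360/1500)×74.2 + (240/1500)×41.2 + (420/1500)×61.7 + (480/1500)×81.4 = 67.724%
Post-stratified estimate weights by population shares:
  0.38×74.2 + 0.41×41.2 + 0.12×61.7 + 0.09×81.4 = 59.818%
Difference = 59.818 − 67.724 = -7.906 pp.

-7.9 percentage points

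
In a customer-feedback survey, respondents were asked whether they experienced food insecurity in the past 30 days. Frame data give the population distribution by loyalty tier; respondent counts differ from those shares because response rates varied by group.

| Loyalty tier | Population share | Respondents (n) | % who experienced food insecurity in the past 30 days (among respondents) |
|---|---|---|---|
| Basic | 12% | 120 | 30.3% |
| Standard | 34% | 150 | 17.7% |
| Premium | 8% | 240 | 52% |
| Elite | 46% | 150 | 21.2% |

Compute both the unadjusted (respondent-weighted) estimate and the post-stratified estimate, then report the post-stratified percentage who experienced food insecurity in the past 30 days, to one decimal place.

Unadjusted (pooled respondent) estimate weights by respondent counts:
  (120/660)×30.3 + (150/660)×17.7 + (240/660)×52 + (150/660)×21.2 = 33.2591%
Reweighting by population loyalty tier shares:
  0.12×30.3 + 0.34×17.7 + 0.08×52 + 0.46×21.2 = 23.566%

23.6%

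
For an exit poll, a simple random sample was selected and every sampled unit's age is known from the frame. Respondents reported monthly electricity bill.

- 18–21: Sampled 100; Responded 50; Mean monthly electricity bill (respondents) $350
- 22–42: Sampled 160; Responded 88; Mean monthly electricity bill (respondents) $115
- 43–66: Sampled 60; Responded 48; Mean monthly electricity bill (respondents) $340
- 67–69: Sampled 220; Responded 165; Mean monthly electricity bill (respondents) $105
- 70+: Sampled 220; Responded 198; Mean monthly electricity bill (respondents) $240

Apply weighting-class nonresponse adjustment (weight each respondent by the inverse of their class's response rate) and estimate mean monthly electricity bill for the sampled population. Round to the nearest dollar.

Response rates by class: 18–21 50/100 = 50%, 22–42 88/160 = 55%, 43–66 48/60 = 80%, 67–69 165/220 = 75%, 70+ 198/220 = 90%.
Inverse-response-rate weighting restores each class to its sampled count, so class totals weight by n_sampled:
  18–21: 100 × 350 = 35,000
  22–42: 160 × 115 = 18,400
  43–66: 60 × 340 = 20,400
  67–69: 220 × 105 = 23,100
  70+: 220 × 240 = 52,800
Adjusted estimate = 149,700 / 760 = 196.974 → $197.

$197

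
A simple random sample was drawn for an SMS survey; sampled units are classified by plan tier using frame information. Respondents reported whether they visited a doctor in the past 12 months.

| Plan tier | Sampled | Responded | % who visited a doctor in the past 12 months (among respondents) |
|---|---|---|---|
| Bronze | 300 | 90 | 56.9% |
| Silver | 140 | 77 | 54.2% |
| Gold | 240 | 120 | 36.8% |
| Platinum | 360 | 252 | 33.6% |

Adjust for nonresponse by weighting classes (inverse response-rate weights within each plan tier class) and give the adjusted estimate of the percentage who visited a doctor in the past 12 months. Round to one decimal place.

43.8%

Response rates by class: Bronze 90/300 = 30%, Silver 77/140 = 55%, Gold 120/240 = 50%, Platinum 252/360 = 70%.
Weighting each respondent by the inverse class response rate inflates each class back to its sampled size, so the class weight is n_sampled:
  Bronze: 300 × 56.9 = 17,070
  Silver: 140 × 54.2 = 7588
  Gold: 240 × 36.8 = 8832
  Platinum: 360 × 33.6 = 12,096
Adjusted estimate = 45,586 / 1,040 = 43.8327 → 43.8%.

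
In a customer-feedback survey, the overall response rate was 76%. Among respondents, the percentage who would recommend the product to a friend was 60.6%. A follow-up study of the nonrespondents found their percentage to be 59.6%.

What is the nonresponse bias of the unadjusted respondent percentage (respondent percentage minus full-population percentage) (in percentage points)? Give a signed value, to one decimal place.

+0.2 percentage points

Nonresponse fraction = 1 − 0.76 = 0.24.
Bias = (nonresponse fraction) × (respondent percentage − nonrespondent percentage)
     = 0.24 × (60.6 − 59.6) = 0.24 × 1 = 0.24.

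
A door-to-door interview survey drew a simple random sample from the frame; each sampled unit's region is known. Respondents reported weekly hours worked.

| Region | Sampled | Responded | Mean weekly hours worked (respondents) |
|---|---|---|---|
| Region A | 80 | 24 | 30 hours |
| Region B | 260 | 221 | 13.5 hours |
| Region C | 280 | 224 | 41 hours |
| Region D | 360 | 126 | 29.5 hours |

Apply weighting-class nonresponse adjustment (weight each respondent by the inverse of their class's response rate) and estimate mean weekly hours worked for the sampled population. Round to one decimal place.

28.6

Class response rates: Region A 24/80 = 30%, Region B 221/260 = 85%, Region C 224/280 = 80%, Region D 126/360 = 35%.
Each respondent's weight = sampled/responded in their class; summing within a class gives n_sampled, so:
  Region A: 80 × 30 = 2400
  Region B: 260 × 13.5 = 3510
  Region C: 280 × 41 = 11,480
  Region D: 360 × 29.5 = 10,620
Adjusted estimate = 28,010 / 980 = 28.5816 → 28.6.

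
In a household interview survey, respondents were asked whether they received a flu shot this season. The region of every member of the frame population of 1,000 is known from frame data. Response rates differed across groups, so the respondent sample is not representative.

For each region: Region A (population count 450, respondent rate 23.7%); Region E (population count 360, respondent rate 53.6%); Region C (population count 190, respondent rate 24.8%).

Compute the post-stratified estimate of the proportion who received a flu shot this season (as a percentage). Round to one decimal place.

34.7%

Reweight to the known region distribution:
  Region A: (450/1,000) × 23.7 = 10.665
  Region E: (360/1,000) × 53.6 = 19.296
  Region C: (190/1,000) × 24.8 = 4.712
Post-stratified estimate = 34.673 → 34.7%.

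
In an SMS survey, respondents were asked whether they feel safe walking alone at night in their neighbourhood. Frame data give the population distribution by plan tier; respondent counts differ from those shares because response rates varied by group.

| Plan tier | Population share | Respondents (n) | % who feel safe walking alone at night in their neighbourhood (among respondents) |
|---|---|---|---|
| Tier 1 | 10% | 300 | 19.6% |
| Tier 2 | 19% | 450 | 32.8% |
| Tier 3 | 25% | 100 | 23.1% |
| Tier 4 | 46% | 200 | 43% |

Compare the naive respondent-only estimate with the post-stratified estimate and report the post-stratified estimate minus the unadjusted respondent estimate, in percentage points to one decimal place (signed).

Without adjustment, the pooled respondent share is:
  (300/1050)×19.6 + (450/1050)×32.8 + (100/1050)×23.1 + (200/1050)×43 = 30.0476%
Post-stratifying to population shares instead:
  0.1×19.6 + 0.19×32.8 + 0.25×23.1 + 0.46×43 = 33.747%
Difference = 33.747 − 30.0476 = 3.6994 pp.

+3.7 percentage points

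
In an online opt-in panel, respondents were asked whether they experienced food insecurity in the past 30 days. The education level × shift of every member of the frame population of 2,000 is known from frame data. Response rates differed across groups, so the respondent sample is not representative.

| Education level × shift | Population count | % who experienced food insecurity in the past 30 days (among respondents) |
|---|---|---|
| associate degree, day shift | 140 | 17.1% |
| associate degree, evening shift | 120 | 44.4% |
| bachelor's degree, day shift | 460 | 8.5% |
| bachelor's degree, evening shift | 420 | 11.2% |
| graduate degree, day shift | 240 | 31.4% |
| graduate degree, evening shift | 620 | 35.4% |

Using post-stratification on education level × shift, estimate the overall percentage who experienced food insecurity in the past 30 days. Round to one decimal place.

Post-stratification weights by population share, not respondent share:
  associate degree, day shift: (140/2,000) × 17.1 = 1.197
  associate degree, evening shift: (120/2,000) × 44.4 = 2.664
  bachelor's degree, day shift: (460/2,000) × 8.5 = 1.955
  bachelor's degree, evening shift: (420/2,000) × 11.2 = 2.352
  graduate degree, day shift: (240/2,000) × 31.4 = 3.768
  graduate degree, evening shift: (620/2,000) × 35.4 = 10.974
Post-stratified estimate = 22.91 → 22.9%.

22.9%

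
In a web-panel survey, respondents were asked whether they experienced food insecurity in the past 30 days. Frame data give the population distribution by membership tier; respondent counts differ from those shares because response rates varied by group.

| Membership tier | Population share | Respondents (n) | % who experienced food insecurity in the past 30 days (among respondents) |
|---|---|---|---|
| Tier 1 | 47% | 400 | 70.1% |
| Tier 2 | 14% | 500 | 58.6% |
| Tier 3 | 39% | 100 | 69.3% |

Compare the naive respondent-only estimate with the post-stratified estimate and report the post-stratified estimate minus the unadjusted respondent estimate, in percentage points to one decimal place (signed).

Naive respondent-only estimate (weights = respondent counts):
  (400/1000)×70.1 + (500/1000)×58.6 + (100/1000)×69.3 = 64.27%
Reweighting by population membership tier shares:
  0.47×70.1 + 0.14×58.6 + 0.39×69.3 = 68.178%
Difference = 68.178 − 64.27 = 3.908 pp.

+3.9 percentage points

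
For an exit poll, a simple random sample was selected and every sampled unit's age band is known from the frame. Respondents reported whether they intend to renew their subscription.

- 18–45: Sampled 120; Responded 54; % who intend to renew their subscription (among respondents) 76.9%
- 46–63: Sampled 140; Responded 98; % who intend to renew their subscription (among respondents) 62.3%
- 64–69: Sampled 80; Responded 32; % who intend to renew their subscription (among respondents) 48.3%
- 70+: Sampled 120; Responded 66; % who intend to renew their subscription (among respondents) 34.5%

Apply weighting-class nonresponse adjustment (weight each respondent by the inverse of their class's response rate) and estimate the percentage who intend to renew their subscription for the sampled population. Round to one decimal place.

56.4%

Response rates by class: 18–45 54/120 = 45%, 46–63 98/140 = 70%, 64–69 32/80 = 40%, 70+ 66/120 = 55%.
Inverse-response-rate weighting restores each class to its sampled count, so class totals weight by n_sampled:
  18–45: 120 × 76.9 = 9228
  46–63: 140 × 62.3 = 8722
  64–69: 80 × 48.3 = 3864
  70+: 120 × 34.5 = 4140
Adjusted estimate = 25,954 / 460 = 56.4217 → 56.4%.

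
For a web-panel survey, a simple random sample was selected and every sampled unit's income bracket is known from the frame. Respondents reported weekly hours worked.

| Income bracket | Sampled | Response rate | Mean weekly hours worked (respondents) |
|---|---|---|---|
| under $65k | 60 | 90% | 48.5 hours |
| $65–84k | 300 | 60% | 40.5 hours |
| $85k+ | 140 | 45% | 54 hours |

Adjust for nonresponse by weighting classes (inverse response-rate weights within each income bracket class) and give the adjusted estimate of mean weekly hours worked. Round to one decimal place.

Inverse-response-rate weighting restores each class to its sampled count, so class totals weight by n_sampled:
  under $65k: 60 × 48.5 = 2910
  $65–84k: 300 × 40.5 = 12,150
  $85k+: 140 × 54 = 7560
Adjusted estimate = 22,620 / 500 = 45.24 → 45.2.

45.2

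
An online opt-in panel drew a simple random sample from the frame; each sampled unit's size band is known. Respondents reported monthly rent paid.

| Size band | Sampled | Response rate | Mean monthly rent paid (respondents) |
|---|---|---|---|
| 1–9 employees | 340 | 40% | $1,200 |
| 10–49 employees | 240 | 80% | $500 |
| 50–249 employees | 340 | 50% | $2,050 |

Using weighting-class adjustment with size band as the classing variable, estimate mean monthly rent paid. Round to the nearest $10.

With weight = n_sampled/n_responded per class, the weighted class total is n_sampled:
  1–9 employees: 340 × 1200 = 408,000
  10–49 employees: 240 × 500 = 120,000
  50–249 employees: 340 × 2050 = 697,000
Adjusted estimate = 1,225,000 / 920 = 1331.52 → $1,330.

$1,330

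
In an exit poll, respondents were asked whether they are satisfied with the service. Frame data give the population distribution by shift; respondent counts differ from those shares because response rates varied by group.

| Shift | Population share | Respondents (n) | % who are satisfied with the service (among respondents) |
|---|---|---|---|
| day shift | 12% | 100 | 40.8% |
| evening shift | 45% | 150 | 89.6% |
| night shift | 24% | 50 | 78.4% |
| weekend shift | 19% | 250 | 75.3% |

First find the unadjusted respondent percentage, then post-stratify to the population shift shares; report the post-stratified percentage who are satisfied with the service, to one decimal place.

78.3%

Unadjusted (pooled respondent) estimate weights by respondent counts:
  (100/550)×40.8 + (150/550)×89.6 + (50/550)×78.4 + (250/550)×75.3 = 73.2091%
Post-stratified estimate weights by population shares:
  0.12×40.8 + 0.45×89.6 + 0.24×78.4 + 0.19×75.3 = 78.339%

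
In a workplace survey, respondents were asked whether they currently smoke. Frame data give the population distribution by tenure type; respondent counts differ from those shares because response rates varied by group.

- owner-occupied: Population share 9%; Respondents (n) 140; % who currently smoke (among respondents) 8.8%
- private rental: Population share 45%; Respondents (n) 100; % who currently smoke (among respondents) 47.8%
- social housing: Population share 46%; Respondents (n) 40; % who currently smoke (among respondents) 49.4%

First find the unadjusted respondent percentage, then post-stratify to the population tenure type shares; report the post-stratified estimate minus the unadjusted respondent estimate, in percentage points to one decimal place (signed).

Naive respondent-only estimate (weights = respondent counts):
  (140/280)×8.8 + (100/280)×47.8 + (40/280)×49.4 = 28.5286%
Post-stratifying to population shares instead:
  0.09×8.8 + 0.45×47.8 + 0.46×49.4 = 45.026%
Difference = 45.026 − 28.5286 = 16.4974 pp.

+16.5 percentage points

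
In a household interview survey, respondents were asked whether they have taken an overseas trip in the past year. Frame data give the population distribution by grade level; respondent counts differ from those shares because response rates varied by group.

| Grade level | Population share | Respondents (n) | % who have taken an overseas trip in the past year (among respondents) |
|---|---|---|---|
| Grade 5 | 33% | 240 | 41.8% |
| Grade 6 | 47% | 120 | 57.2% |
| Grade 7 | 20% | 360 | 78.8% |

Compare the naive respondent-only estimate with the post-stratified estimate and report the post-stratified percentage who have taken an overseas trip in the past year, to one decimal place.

Without adjustment, the pooled respondent share is:
  (240/720)×41.8 + (120/720)×57.2 + (360/720)×78.8 = 62.8667%
Reweighting by population grade level shares:
  0.33×41.8 + 0.47×57.2 + 0.2×78.8 = 56.438%

56.4%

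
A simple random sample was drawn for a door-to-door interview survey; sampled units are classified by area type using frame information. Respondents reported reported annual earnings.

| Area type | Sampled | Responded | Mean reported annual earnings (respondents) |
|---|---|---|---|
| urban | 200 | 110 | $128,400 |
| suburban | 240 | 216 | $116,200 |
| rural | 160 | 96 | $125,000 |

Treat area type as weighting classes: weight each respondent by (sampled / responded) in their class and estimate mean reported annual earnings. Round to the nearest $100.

$122,600

Class response rates: urban 110/200 = 55%, suburban 216/240 = 90%, rural 96/160 = 60%.
Inverse-response-rate weighting restores each class to its sampled count, so class totals weight by n_sampled:
  urban: 200 × 128,400 = 25,680,000
  suburban: 240 × 116,200 = 27,888,000
  rural: 160 × 125,000 = 20,000,000
Adjusted estimate = 73,568,000 / 600 = 122613 → $122,600.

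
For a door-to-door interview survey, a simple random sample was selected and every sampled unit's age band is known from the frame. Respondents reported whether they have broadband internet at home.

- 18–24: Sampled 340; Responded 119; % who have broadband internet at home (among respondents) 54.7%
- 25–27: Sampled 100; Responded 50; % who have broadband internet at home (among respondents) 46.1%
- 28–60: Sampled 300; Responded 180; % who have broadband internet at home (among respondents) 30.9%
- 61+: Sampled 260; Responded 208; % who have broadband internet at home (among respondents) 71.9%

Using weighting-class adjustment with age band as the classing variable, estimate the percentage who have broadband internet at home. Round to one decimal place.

Class response rates: 18–24 119/340 = 35%, 25–27 50/100 = 50%, 28–60 180/300 = 60%, 61+ 208/260 = 80%.
Weighting each respondent by the inverse class response rate inflates each class back to its sampled size, so the class weight is n_sampled:
  18–24: 340 × 54.7 = 18,598
  25–27: 100 × 46.1 = 4610
  28–60: 300 × 30.9 = 9270
  61+: 260 × 71.9 = 18,694
Adjusted estimate = 51,172 / 1,000 = 51.172 → 51.2%.

51.2%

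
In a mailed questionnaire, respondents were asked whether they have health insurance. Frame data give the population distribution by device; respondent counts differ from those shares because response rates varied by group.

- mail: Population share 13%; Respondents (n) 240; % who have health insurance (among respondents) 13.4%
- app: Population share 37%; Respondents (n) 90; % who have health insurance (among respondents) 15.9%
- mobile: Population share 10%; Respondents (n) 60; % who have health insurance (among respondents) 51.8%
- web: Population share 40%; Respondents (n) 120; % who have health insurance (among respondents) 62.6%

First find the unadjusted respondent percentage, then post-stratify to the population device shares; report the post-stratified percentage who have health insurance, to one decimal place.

37.8%

Without adjustment, the pooled respondent share is:
  (240/510)×13.4 + (90/510)×15.9 + (60/510)×51.8 + (120/510)×62.6 = 29.9353%
Reweighting by population device shares:
  0.13×13.4 + 0.37×15.9 + 0.1×51.8 + 0.4×62.6 = 37.845%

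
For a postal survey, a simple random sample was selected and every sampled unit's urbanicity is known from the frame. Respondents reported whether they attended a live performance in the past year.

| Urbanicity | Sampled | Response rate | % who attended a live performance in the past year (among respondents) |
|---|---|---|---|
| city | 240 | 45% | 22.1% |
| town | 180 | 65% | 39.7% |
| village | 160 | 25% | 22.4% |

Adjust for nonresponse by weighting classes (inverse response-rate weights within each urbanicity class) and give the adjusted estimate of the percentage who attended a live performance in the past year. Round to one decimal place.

27.6%

Weighting each respondent by the inverse class response rate inflates each class back to its sampled size, so the class weight is n_sampled:
  city: 240 × 22.1 = 5304
  town: 180 × 39.7 = 7146
  village: 160 × 22.4 = 3584
Adjusted estimate = 16,034 / 580 = 27.6448 → 27.6%.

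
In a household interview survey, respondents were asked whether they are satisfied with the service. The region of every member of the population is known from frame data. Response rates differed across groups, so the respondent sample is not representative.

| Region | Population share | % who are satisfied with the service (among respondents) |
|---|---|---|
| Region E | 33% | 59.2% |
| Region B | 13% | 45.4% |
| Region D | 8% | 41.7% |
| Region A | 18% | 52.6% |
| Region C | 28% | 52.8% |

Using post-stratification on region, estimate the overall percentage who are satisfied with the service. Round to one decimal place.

Each cell contributes population-share × respondent value:
  Region E: 0.33 × 59.2 = 19.536
  Region B: 0.13 × 45.4 = 5.902
  Region D: 0.08 × 41.7 = 3.336
  Region A: 0.18 × 52.6 = 9.468
  Region C: 0.28 × 52.8 = 14.784
Post-stratified estimate = 53.026 → 53.0%.

53.0%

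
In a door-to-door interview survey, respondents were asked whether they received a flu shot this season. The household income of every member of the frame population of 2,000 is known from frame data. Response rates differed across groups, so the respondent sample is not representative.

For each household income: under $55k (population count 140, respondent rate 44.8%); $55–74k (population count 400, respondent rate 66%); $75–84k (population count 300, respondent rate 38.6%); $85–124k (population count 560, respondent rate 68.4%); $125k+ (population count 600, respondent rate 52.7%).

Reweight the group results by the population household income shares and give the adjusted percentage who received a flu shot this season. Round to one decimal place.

Each cell contributes population-share × respondent value:
  under $55k: (140/2,000) × 44.8 = 3.136
  $55–74k: (400/2,000) × 66 = 13.2
  $75–84k: (300/2,000) × 38.6 = 5.79
  $85–124k: (560/2,000) × 68.4 = 19.152
  $125k+: (600/2,000) × 52.7 = 15.81
Post-stratified estimate = 57.088 → 57.1%.

57.1%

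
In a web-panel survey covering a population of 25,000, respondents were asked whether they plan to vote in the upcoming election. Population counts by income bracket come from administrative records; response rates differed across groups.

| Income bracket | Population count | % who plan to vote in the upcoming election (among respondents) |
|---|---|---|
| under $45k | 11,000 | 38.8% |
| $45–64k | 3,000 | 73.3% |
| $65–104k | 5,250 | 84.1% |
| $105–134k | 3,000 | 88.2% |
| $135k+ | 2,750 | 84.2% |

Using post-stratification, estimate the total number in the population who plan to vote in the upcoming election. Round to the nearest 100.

15,800

Each cell contributes its population count × the respondent rate:
  under $45k: 11,000 × 38.8% = 4268
  $45–64k: 3,000 × 73.3% = 2199
  $65–104k: 5,250 × 84.1% = 4415.25
  $105–134k: 3,000 × 88.2% = 2646
  $135k+: 2,750 × 84.2% = 2315.5
Estimated total = 15843.8 → 15,800.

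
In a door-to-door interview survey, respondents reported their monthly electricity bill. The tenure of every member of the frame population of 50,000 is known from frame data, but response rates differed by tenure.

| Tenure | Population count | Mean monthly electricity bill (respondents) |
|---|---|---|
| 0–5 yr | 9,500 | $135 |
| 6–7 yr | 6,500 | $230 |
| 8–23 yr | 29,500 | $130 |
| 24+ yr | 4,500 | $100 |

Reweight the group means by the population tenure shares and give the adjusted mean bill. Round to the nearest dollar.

$141

Post-stratification weights by population share, not respondent share:
  0–5 yr: (9,500/50,000) × 135 = 25.65
  6–7 yr: (6,500/50,000) × 230 = 29.9
  8–23 yr: (29,500/50,000) × 130 = 76.7
  24+ yr: (4,500/50,000) × 100 = 9
Post-stratified estimate = 141.25 → $141.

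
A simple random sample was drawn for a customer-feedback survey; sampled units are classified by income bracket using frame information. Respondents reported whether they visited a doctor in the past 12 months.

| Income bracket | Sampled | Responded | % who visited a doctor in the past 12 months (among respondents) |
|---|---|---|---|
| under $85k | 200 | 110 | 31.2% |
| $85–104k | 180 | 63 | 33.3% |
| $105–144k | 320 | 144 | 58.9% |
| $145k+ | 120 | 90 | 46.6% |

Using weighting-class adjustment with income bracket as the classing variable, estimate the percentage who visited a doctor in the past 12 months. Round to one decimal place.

Class response rates: under $85k 110/200 = 55%, $85–104k 63/180 = 35%, $105–144k 144/320 = 45%, $145k+ 90/120 = 75%.
Each respondent's weight = sampled/responded in their class; summing within a class gives n_sampled, so:
  under $85k: 200 × 31.2 = 6240
  $85–104k: 180 × 33.3 = 5994
  $105–144k: 320 × 58.9 = 18,848
  $145k+: 120 × 46.6 = 5592
Adjusted estimate = 36,674 / 820 = 44.7244 → 44.7%.

44.7%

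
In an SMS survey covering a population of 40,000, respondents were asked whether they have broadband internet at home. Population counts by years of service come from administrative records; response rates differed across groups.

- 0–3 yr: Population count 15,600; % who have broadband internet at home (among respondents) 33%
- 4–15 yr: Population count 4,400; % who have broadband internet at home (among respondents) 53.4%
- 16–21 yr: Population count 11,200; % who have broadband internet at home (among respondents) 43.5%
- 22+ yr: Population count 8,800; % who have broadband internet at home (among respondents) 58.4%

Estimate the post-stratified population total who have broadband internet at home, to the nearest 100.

Apply each group's respondent rate to its population count:
  0–3 yr: 15,600 × 33% = 5148
  4–15 yr: 4,400 × 53.4% = 2349.6
  16–21 yr: 11,200 × 43.5% = 4872
  22+ yr: 8,800 × 58.4% = 5139.2
Estimated total = 17508.8 → 17,500.

17,500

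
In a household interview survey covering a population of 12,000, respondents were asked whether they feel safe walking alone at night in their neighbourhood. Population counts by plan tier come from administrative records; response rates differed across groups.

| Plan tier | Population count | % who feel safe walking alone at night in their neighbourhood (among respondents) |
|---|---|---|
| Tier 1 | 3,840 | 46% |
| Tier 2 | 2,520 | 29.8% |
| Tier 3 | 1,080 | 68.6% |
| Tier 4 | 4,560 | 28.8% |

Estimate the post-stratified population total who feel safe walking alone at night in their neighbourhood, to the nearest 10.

4,570

Estimated count per cell = population count × respondent percentage:
  Tier 1: 3,840 × 46% = 1766.4
  Tier 2: 2,520 × 29.8% = 750.96
  Tier 3: 1,080 × 68.6% = 740.88
  Tier 4: 4,560 × 28.8% = 1313.28
Estimated total = 4571.52 → 4,570.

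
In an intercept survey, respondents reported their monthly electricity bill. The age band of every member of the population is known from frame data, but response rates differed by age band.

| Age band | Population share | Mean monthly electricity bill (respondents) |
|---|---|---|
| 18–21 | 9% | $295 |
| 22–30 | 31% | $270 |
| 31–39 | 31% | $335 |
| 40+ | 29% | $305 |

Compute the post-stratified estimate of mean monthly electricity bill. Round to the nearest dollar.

Reweight to the known age band distribution:
  18–21: 0.09 × 295 = 26.55
  22–30: 0.31 × 270 = 83.7
  31–39: 0.31 × 335 = 103.85
  40+: 0.29 × 305 = 88.45
Post-stratified estimate = 302.55 → $303.

$303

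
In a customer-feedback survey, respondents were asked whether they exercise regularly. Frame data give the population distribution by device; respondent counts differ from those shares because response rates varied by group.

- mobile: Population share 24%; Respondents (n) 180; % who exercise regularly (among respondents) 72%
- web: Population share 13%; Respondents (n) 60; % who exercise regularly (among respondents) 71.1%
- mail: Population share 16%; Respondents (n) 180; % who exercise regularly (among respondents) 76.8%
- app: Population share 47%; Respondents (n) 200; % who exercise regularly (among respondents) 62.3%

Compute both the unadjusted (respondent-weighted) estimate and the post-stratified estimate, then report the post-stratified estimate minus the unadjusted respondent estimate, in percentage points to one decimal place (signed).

Naive respondent-only estimate (weights = respondent counts):
  (180/620)×72 + (60/620)×71.1 + (180/620)×76.8 + (200/620)×62.3 = 70.1774%
Post-stratifying to population shares instead:
  0.24×72 + 0.13×71.1 + 0.16×76.8 + 0.47×62.3 = 68.092%
Difference = 68.092 − 70.1774 = -2.0854 pp.

-2.1 percentage points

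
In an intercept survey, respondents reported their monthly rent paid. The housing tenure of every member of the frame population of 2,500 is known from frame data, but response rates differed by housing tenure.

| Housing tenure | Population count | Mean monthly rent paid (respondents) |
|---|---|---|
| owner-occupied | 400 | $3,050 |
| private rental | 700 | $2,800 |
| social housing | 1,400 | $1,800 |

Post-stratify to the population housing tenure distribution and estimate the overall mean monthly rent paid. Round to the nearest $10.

$2,280

Each cell contributes population-share × respondent value:
  owner-occupied: (400/2,500) × 3050 = 488
  private rental: (700/2,500) × 2800 = 784
  social housing: (1,400/2,500) × 1800 = 1008
Post-stratified estimate = 2280 → $2,280.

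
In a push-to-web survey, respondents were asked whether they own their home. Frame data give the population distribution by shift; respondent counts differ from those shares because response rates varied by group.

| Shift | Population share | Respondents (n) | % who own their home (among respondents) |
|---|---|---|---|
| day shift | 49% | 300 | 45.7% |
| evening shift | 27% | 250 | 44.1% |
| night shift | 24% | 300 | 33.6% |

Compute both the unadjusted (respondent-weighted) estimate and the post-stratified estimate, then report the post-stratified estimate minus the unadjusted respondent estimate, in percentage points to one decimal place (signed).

+1.4 percentage points

Naive respondent-only estimate (weights = respondent counts):
  (300/850)×45.7 + (250/850)×44.1 + (300/850)×33.6 = 40.9588%
Post-stratifying to population shares instead:
  0.49×45.7 + 0.27×44.1 + 0.24×33.6 = 42.364%
Difference = 42.364 − 40.9588 = 1.4052 pp.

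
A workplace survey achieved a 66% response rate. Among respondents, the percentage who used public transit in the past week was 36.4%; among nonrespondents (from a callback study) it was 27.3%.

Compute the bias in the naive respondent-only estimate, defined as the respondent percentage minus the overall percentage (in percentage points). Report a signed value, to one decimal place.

+3.1 percentage points

Nonresponse fraction = 1 − 0.66 = 0.34.
Bias = (nonresponse fraction) × (respondent percentage − nonrespondent percentage)
     = 0.34 × (36.4 − 27.3) = 0.34 × 9.1 = 3.094.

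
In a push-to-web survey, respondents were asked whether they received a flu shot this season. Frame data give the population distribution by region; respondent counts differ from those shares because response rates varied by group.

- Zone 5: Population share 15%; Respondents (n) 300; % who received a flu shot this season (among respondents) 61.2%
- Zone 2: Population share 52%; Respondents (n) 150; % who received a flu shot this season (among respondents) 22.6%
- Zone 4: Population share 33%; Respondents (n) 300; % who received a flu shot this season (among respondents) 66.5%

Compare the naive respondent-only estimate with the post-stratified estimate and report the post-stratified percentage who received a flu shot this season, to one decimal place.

42.9%

Unadjusted (pooled respondent) estimate weights by respondent counts:
  (300/750)×61.2 + (150/750)×22.6 + (300/750)×66.5 = 55.6%
Post-stratifying to population shares instead:
  0.15×61.2 + 0.52×22.6 + 0.33×66.5 = 42.877%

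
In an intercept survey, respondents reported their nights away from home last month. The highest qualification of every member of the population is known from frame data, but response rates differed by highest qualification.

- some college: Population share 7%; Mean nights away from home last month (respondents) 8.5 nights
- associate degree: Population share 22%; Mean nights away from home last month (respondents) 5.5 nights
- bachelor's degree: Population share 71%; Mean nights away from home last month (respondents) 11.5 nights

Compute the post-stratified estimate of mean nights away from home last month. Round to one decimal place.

10.0

Weight each group's respondent value by its population share:
  some college: 0.07 × 8.5 = 0.595
  associate degree: 0.22 × 5.5 = 1.21
  bachelor's degree: 0.71 × 11.5 = 8.165
Post-stratified estimate = 9.97 → 10.0.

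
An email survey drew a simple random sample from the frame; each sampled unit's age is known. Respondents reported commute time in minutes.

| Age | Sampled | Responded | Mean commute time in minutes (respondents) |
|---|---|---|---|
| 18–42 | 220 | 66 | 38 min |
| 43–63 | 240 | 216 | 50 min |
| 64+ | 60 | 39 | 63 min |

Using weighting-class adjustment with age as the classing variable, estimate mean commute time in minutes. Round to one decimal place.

46.4

Response rates by class: 18–42 66/220 = 30%, 43–63 216/240 = 90%, 64+ 39/60 = 65%.
Weighting each respondent by the inverse class response rate inflates each class back to its sampled size, so the class weight is n_sampled:
  18–42: 220 × 38 = 8360
  43–63: 240 × 50 = 12,000
  64+: 60 × 63 = 3780
Adjusted estimate = 24,140 / 520 = 46.4231 → 46.4.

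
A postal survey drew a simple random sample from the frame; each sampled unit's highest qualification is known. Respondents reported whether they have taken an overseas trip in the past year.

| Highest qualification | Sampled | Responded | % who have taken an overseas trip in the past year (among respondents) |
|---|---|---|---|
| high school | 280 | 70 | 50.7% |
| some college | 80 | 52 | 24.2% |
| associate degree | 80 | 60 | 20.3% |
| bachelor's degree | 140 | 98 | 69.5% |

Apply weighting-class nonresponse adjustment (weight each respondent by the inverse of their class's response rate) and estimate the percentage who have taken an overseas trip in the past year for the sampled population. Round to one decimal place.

47.4%

Response rates by class: high school 70/280 = 25%, some college 52/80 = 65%, associate degree 60/80 = 75%, bachelor's degree 98/140 = 70%.
Each respondent's weight = sampled/responded in their class; summing within a class gives n_sampled, so:
  high school: 280 × 50.7 = 14,196
  some college: 80 × 24.2 = 1936
  associate degree: 80 × 20.3 = 1624
  bachelor's degree: 140 × 69.5 = 9730
Adjusted estimate = 27,486 / 580 = 47.3897 → 47.4%.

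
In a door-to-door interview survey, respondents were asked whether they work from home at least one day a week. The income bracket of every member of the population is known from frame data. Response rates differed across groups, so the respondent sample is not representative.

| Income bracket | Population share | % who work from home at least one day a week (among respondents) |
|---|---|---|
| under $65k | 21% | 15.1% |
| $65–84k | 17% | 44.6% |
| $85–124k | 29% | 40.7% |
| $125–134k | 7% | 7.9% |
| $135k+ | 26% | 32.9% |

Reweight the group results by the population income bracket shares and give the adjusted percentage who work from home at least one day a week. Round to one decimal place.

31.7%

Post-stratification weights by population share, not respondent share:
  under $65k: 0.21 × 15.1 = 3.171
  $65–84k: 0.17 × 44.6 = 7.582
  $85–124k: 0.29 × 40.7 = 11.803
  $125–134k: 0.07 × 7.9 = 0.553
  $135k+: 0.26 × 32.9 = 8.554
Post-stratified estimate = 31.663 → 31.7%.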